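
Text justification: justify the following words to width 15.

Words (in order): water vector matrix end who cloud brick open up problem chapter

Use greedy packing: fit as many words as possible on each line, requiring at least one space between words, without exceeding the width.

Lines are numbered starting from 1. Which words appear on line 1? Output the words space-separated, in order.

Line 1: ['water', 'vector'] (min_width=12, slack=3)
Line 2: ['matrix', 'end', 'who'] (min_width=14, slack=1)
Line 3: ['cloud', 'brick'] (min_width=11, slack=4)
Line 4: ['open', 'up', 'problem'] (min_width=15, slack=0)
Line 5: ['chapter'] (min_width=7, slack=8)

Answer: water vector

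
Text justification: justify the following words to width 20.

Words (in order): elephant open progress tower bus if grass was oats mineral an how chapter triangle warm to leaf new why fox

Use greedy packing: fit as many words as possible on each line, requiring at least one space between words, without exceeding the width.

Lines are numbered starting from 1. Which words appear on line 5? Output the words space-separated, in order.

Answer: chapter triangle

Derivation:
Line 1: ['elephant', 'open'] (min_width=13, slack=7)
Line 2: ['progress', 'tower', 'bus'] (min_width=18, slack=2)
Line 3: ['if', 'grass', 'was', 'oats'] (min_width=17, slack=3)
Line 4: ['mineral', 'an', 'how'] (min_width=14, slack=6)
Line 5: ['chapter', 'triangle'] (min_width=16, slack=4)
Line 6: ['warm', 'to', 'leaf', 'new', 'why'] (min_width=20, slack=0)
Line 7: ['fox'] (min_width=3, slack=17)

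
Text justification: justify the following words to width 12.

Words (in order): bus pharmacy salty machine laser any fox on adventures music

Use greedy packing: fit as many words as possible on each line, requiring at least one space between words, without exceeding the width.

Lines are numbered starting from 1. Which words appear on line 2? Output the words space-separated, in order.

Line 1: ['bus', 'pharmacy'] (min_width=12, slack=0)
Line 2: ['salty'] (min_width=5, slack=7)
Line 3: ['machine'] (min_width=7, slack=5)
Line 4: ['laser', 'any'] (min_width=9, slack=3)
Line 5: ['fox', 'on'] (min_width=6, slack=6)
Line 6: ['adventures'] (min_width=10, slack=2)
Line 7: ['music'] (min_width=5, slack=7)

Answer: salty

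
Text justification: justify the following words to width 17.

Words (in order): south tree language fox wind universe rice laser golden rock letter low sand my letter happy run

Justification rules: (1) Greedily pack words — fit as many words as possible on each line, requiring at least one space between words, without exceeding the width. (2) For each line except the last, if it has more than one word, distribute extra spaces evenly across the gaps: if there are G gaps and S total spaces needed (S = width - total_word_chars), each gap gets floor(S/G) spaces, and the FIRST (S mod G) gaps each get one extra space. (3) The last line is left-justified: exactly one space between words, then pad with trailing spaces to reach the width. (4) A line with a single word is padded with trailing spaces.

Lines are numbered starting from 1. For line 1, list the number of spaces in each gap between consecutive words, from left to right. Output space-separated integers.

Answer: 8

Derivation:
Line 1: ['south', 'tree'] (min_width=10, slack=7)
Line 2: ['language', 'fox', 'wind'] (min_width=17, slack=0)
Line 3: ['universe', 'rice'] (min_width=13, slack=4)
Line 4: ['laser', 'golden', 'rock'] (min_width=17, slack=0)
Line 5: ['letter', 'low', 'sand'] (min_width=15, slack=2)
Line 6: ['my', 'letter', 'happy'] (min_width=15, slack=2)
Line 7: ['run'] (min_width=3, slack=14)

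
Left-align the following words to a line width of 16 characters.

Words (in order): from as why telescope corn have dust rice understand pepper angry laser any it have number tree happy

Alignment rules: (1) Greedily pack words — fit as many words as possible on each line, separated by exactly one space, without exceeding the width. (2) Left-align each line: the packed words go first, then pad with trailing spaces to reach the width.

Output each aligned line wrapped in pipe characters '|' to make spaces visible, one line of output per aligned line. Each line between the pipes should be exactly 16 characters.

Answer: |from as why     |
|telescope corn  |
|have dust rice  |
|understand      |
|pepper angry    |
|laser any it    |
|have number tree|
|happy           |

Derivation:
Line 1: ['from', 'as', 'why'] (min_width=11, slack=5)
Line 2: ['telescope', 'corn'] (min_width=14, slack=2)
Line 3: ['have', 'dust', 'rice'] (min_width=14, slack=2)
Line 4: ['understand'] (min_width=10, slack=6)
Line 5: ['pepper', 'angry'] (min_width=12, slack=4)
Line 6: ['laser', 'any', 'it'] (min_width=12, slack=4)
Line 7: ['have', 'number', 'tree'] (min_width=16, slack=0)
Line 8: ['happy'] (min_width=5, slack=11)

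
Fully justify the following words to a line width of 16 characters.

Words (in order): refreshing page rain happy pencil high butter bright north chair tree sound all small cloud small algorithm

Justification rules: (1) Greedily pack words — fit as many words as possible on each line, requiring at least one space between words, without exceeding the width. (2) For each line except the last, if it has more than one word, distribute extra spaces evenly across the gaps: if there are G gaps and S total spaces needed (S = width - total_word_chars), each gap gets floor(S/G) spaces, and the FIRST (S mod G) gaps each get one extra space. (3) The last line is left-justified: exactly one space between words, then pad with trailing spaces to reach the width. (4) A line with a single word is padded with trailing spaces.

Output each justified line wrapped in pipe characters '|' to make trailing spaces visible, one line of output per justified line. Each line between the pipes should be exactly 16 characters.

Line 1: ['refreshing', 'page'] (min_width=15, slack=1)
Line 2: ['rain', 'happy'] (min_width=10, slack=6)
Line 3: ['pencil', 'high'] (min_width=11, slack=5)
Line 4: ['butter', 'bright'] (min_width=13, slack=3)
Line 5: ['north', 'chair', 'tree'] (min_width=16, slack=0)
Line 6: ['sound', 'all', 'small'] (min_width=15, slack=1)
Line 7: ['cloud', 'small'] (min_width=11, slack=5)
Line 8: ['algorithm'] (min_width=9, slack=7)

Answer: |refreshing  page|
|rain       happy|
|pencil      high|
|butter    bright|
|north chair tree|
|sound  all small|
|cloud      small|
|algorithm       |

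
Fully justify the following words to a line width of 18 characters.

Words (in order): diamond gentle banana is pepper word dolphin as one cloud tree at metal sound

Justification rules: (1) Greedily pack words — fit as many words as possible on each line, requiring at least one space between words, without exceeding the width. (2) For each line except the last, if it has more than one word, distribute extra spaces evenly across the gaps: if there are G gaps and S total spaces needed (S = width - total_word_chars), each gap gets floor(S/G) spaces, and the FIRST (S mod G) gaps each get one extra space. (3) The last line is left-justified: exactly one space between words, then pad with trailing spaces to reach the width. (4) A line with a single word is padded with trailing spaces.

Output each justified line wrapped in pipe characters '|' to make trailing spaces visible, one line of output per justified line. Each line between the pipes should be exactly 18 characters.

Answer: |diamond     gentle|
|banana  is  pepper|
|word   dolphin  as|
|one  cloud tree at|
|metal sound       |

Derivation:
Line 1: ['diamond', 'gentle'] (min_width=14, slack=4)
Line 2: ['banana', 'is', 'pepper'] (min_width=16, slack=2)
Line 3: ['word', 'dolphin', 'as'] (min_width=15, slack=3)
Line 4: ['one', 'cloud', 'tree', 'at'] (min_width=17, slack=1)
Line 5: ['metal', 'sound'] (min_width=11, slack=7)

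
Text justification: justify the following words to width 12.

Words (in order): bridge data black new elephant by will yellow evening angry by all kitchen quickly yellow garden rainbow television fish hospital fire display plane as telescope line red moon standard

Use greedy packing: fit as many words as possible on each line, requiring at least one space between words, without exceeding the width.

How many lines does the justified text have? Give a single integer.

Line 1: ['bridge', 'data'] (min_width=11, slack=1)
Line 2: ['black', 'new'] (min_width=9, slack=3)
Line 3: ['elephant', 'by'] (min_width=11, slack=1)
Line 4: ['will', 'yellow'] (min_width=11, slack=1)
Line 5: ['evening'] (min_width=7, slack=5)
Line 6: ['angry', 'by', 'all'] (min_width=12, slack=0)
Line 7: ['kitchen'] (min_width=7, slack=5)
Line 8: ['quickly'] (min_width=7, slack=5)
Line 9: ['yellow'] (min_width=6, slack=6)
Line 10: ['garden'] (min_width=6, slack=6)
Line 11: ['rainbow'] (min_width=7, slack=5)
Line 12: ['television'] (min_width=10, slack=2)
Line 13: ['fish'] (min_width=4, slack=8)
Line 14: ['hospital'] (min_width=8, slack=4)
Line 15: ['fire', 'display'] (min_width=12, slack=0)
Line 16: ['plane', 'as'] (min_width=8, slack=4)
Line 17: ['telescope'] (min_width=9, slack=3)
Line 18: ['line', 'red'] (min_width=8, slack=4)
Line 19: ['moon'] (min_width=4, slack=8)
Line 20: ['standard'] (min_width=8, slack=4)
Total lines: 20

Answer: 20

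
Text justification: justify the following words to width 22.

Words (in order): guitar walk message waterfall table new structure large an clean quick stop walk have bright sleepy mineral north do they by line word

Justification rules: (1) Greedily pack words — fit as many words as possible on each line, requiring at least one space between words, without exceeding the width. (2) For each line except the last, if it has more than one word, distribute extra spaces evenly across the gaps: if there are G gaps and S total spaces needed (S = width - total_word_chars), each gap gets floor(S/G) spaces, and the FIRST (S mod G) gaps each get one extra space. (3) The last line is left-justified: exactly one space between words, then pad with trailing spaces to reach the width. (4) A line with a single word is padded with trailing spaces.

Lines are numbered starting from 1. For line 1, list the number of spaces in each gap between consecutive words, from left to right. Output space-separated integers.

Answer: 3 2

Derivation:
Line 1: ['guitar', 'walk', 'message'] (min_width=19, slack=3)
Line 2: ['waterfall', 'table', 'new'] (min_width=19, slack=3)
Line 3: ['structure', 'large', 'an'] (min_width=18, slack=4)
Line 4: ['clean', 'quick', 'stop', 'walk'] (min_width=21, slack=1)
Line 5: ['have', 'bright', 'sleepy'] (min_width=18, slack=4)
Line 6: ['mineral', 'north', 'do', 'they'] (min_width=21, slack=1)
Line 7: ['by', 'line', 'word'] (min_width=12, slack=10)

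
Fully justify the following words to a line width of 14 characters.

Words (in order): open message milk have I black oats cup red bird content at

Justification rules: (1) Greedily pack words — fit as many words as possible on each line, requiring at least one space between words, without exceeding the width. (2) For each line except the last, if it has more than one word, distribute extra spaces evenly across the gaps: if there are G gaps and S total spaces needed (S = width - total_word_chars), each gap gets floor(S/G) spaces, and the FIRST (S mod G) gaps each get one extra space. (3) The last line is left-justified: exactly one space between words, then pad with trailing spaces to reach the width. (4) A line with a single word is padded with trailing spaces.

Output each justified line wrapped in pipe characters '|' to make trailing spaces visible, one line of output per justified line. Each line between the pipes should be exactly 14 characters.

Line 1: ['open', 'message'] (min_width=12, slack=2)
Line 2: ['milk', 'have', 'I'] (min_width=11, slack=3)
Line 3: ['black', 'oats', 'cup'] (min_width=14, slack=0)
Line 4: ['red', 'bird'] (min_width=8, slack=6)
Line 5: ['content', 'at'] (min_width=10, slack=4)

Answer: |open   message|
|milk   have  I|
|black oats cup|
|red       bird|
|content at    |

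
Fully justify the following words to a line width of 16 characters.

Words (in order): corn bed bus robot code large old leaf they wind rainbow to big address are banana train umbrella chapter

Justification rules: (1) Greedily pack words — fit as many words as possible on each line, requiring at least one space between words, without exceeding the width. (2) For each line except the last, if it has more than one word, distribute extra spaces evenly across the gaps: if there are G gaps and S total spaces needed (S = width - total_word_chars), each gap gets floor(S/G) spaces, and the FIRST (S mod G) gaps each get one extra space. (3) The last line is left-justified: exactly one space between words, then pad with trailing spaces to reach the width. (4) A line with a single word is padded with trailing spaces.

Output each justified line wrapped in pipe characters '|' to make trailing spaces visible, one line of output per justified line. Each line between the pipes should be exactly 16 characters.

Line 1: ['corn', 'bed', 'bus'] (min_width=12, slack=4)
Line 2: ['robot', 'code', 'large'] (min_width=16, slack=0)
Line 3: ['old', 'leaf', 'they'] (min_width=13, slack=3)
Line 4: ['wind', 'rainbow', 'to'] (min_width=15, slack=1)
Line 5: ['big', 'address', 'are'] (min_width=15, slack=1)
Line 6: ['banana', 'train'] (min_width=12, slack=4)
Line 7: ['umbrella', 'chapter'] (min_width=16, slack=0)

Answer: |corn   bed   bus|
|robot code large|
|old   leaf  they|
|wind  rainbow to|
|big  address are|
|banana     train|
|umbrella chapter|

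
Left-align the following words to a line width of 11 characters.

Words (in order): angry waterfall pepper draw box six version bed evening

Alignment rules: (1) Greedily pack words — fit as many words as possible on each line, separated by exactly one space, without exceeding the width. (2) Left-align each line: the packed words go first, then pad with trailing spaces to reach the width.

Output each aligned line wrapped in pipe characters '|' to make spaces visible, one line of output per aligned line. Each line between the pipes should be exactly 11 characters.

Answer: |angry      |
|waterfall  |
|pepper draw|
|box six    |
|version bed|
|evening    |

Derivation:
Line 1: ['angry'] (min_width=5, slack=6)
Line 2: ['waterfall'] (min_width=9, slack=2)
Line 3: ['pepper', 'draw'] (min_width=11, slack=0)
Line 4: ['box', 'six'] (min_width=7, slack=4)
Line 5: ['version', 'bed'] (min_width=11, slack=0)
Line 6: ['evening'] (min_width=7, slack=4)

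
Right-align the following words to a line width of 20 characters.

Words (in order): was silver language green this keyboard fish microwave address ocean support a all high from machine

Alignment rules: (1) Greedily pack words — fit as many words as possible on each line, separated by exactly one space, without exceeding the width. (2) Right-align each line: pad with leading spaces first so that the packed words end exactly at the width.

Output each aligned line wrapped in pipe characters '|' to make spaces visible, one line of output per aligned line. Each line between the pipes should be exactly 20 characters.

Answer: | was silver language|
| green this keyboard|
|      fish microwave|
|       address ocean|
|  support a all high|
|        from machine|

Derivation:
Line 1: ['was', 'silver', 'language'] (min_width=19, slack=1)
Line 2: ['green', 'this', 'keyboard'] (min_width=19, slack=1)
Line 3: ['fish', 'microwave'] (min_width=14, slack=6)
Line 4: ['address', 'ocean'] (min_width=13, slack=7)
Line 5: ['support', 'a', 'all', 'high'] (min_width=18, slack=2)
Line 6: ['from', 'machine'] (min_width=12, slack=8)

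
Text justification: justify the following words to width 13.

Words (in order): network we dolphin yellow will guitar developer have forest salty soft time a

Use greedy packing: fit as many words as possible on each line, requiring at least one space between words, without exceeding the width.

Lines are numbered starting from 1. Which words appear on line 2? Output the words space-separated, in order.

Line 1: ['network', 'we'] (min_width=10, slack=3)
Line 2: ['dolphin'] (min_width=7, slack=6)
Line 3: ['yellow', 'will'] (min_width=11, slack=2)
Line 4: ['guitar'] (min_width=6, slack=7)
Line 5: ['developer'] (min_width=9, slack=4)
Line 6: ['have', 'forest'] (min_width=11, slack=2)
Line 7: ['salty', 'soft'] (min_width=10, slack=3)
Line 8: ['time', 'a'] (min_width=6, slack=7)

Answer: dolphin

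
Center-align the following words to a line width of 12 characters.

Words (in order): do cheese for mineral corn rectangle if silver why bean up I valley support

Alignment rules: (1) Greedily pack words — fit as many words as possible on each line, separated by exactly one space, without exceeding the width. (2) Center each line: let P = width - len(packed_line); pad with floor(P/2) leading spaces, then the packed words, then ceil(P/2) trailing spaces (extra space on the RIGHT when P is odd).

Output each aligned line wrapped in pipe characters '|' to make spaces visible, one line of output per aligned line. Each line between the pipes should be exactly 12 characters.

Answer: | do cheese  |
|for mineral |
|    corn    |
|rectangle if|
| silver why |
| bean up I  |
|   valley   |
|  support   |

Derivation:
Line 1: ['do', 'cheese'] (min_width=9, slack=3)
Line 2: ['for', 'mineral'] (min_width=11, slack=1)
Line 3: ['corn'] (min_width=4, slack=8)
Line 4: ['rectangle', 'if'] (min_width=12, slack=0)
Line 5: ['silver', 'why'] (min_width=10, slack=2)
Line 6: ['bean', 'up', 'I'] (min_width=9, slack=3)
Line 7: ['valley'] (min_width=6, slack=6)
Line 8: ['support'] (min_width=7, slack=5)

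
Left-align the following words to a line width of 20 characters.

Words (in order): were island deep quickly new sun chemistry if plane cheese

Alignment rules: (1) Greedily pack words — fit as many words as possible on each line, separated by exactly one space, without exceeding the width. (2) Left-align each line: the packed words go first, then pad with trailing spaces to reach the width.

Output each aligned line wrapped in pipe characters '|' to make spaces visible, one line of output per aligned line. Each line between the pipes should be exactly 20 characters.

Answer: |were island deep    |
|quickly new sun     |
|chemistry if plane  |
|cheese              |

Derivation:
Line 1: ['were', 'island', 'deep'] (min_width=16, slack=4)
Line 2: ['quickly', 'new', 'sun'] (min_width=15, slack=5)
Line 3: ['chemistry', 'if', 'plane'] (min_width=18, slack=2)
Line 4: ['cheese'] (min_width=6, slack=14)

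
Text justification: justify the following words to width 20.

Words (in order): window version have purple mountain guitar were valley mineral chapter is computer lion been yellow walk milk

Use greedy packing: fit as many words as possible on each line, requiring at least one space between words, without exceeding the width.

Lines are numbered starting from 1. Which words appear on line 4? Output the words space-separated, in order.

Line 1: ['window', 'version', 'have'] (min_width=19, slack=1)
Line 2: ['purple', 'mountain'] (min_width=15, slack=5)
Line 3: ['guitar', 'were', 'valley'] (min_width=18, slack=2)
Line 4: ['mineral', 'chapter', 'is'] (min_width=18, slack=2)
Line 5: ['computer', 'lion', 'been'] (min_width=18, slack=2)
Line 6: ['yellow', 'walk', 'milk'] (min_width=16, slack=4)

Answer: mineral chapter is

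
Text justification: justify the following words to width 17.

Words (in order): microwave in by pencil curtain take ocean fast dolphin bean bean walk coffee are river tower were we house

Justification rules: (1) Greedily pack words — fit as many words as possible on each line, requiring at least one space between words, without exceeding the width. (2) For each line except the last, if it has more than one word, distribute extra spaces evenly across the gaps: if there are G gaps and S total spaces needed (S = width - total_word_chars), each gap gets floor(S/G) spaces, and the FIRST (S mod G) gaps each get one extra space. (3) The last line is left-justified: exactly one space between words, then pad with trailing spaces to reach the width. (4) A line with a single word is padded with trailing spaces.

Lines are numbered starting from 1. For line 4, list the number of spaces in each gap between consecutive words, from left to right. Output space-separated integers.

Line 1: ['microwave', 'in', 'by'] (min_width=15, slack=2)
Line 2: ['pencil', 'curtain'] (min_width=14, slack=3)
Line 3: ['take', 'ocean', 'fast'] (min_width=15, slack=2)
Line 4: ['dolphin', 'bean', 'bean'] (min_width=17, slack=0)
Line 5: ['walk', 'coffee', 'are'] (min_width=15, slack=2)
Line 6: ['river', 'tower', 'were'] (min_width=16, slack=1)
Line 7: ['we', 'house'] (min_width=8, slack=9)

Answer: 1 1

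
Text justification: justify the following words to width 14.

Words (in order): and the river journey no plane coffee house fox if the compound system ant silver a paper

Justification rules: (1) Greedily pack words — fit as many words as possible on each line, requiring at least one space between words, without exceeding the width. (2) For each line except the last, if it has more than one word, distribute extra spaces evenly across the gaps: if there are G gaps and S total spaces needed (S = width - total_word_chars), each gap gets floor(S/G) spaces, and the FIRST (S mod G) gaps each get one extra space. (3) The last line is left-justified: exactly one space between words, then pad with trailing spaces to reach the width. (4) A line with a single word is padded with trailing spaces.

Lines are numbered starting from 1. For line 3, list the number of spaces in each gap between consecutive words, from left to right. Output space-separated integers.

Line 1: ['and', 'the', 'river'] (min_width=13, slack=1)
Line 2: ['journey', 'no'] (min_width=10, slack=4)
Line 3: ['plane', 'coffee'] (min_width=12, slack=2)
Line 4: ['house', 'fox', 'if'] (min_width=12, slack=2)
Line 5: ['the', 'compound'] (min_width=12, slack=2)
Line 6: ['system', 'ant'] (min_width=10, slack=4)
Line 7: ['silver', 'a', 'paper'] (min_width=14, slack=0)

Answer: 3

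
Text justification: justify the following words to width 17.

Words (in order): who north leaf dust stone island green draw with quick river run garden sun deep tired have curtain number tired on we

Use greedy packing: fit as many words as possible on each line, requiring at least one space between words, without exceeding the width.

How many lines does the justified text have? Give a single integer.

Answer: 8

Derivation:
Line 1: ['who', 'north', 'leaf'] (min_width=14, slack=3)
Line 2: ['dust', 'stone', 'island'] (min_width=17, slack=0)
Line 3: ['green', 'draw', 'with'] (min_width=15, slack=2)
Line 4: ['quick', 'river', 'run'] (min_width=15, slack=2)
Line 5: ['garden', 'sun', 'deep'] (min_width=15, slack=2)
Line 6: ['tired', 'have'] (min_width=10, slack=7)
Line 7: ['curtain', 'number'] (min_width=14, slack=3)
Line 8: ['tired', 'on', 'we'] (min_width=11, slack=6)
Total lines: 8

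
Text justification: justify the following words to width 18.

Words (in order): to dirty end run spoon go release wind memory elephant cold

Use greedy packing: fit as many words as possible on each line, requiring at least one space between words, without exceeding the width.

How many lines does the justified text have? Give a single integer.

Answer: 4

Derivation:
Line 1: ['to', 'dirty', 'end', 'run'] (min_width=16, slack=2)
Line 2: ['spoon', 'go', 'release'] (min_width=16, slack=2)
Line 3: ['wind', 'memory'] (min_width=11, slack=7)
Line 4: ['elephant', 'cold'] (min_width=13, slack=5)
Total lines: 4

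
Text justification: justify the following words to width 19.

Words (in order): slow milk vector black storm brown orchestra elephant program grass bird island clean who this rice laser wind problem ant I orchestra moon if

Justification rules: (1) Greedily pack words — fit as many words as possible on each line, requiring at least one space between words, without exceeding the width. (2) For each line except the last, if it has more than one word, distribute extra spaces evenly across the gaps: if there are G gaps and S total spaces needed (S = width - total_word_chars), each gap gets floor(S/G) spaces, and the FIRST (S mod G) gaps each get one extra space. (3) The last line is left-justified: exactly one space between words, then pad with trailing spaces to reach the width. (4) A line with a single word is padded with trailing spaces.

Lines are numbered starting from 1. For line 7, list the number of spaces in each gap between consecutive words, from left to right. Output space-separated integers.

Answer: 2 1 1

Derivation:
Line 1: ['slow', 'milk', 'vector'] (min_width=16, slack=3)
Line 2: ['black', 'storm', 'brown'] (min_width=17, slack=2)
Line 3: ['orchestra', 'elephant'] (min_width=18, slack=1)
Line 4: ['program', 'grass', 'bird'] (min_width=18, slack=1)
Line 5: ['island', 'clean', 'who'] (min_width=16, slack=3)
Line 6: ['this', 'rice', 'laser'] (min_width=15, slack=4)
Line 7: ['wind', 'problem', 'ant', 'I'] (min_width=18, slack=1)
Line 8: ['orchestra', 'moon', 'if'] (min_width=17, slack=2)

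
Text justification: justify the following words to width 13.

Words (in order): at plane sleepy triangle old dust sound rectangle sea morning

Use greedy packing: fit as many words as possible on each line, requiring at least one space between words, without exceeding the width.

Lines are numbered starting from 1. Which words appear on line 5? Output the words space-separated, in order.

Answer: rectangle sea

Derivation:
Line 1: ['at', 'plane'] (min_width=8, slack=5)
Line 2: ['sleepy'] (min_width=6, slack=7)
Line 3: ['triangle', 'old'] (min_width=12, slack=1)
Line 4: ['dust', 'sound'] (min_width=10, slack=3)
Line 5: ['rectangle', 'sea'] (min_width=13, slack=0)
Line 6: ['morning'] (min_width=7, slack=6)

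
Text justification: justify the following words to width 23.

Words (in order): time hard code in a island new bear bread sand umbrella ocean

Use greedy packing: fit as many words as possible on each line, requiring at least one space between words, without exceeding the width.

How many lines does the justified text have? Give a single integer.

Answer: 3

Derivation:
Line 1: ['time', 'hard', 'code', 'in', 'a'] (min_width=19, slack=4)
Line 2: ['island', 'new', 'bear', 'bread'] (min_width=21, slack=2)
Line 3: ['sand', 'umbrella', 'ocean'] (min_width=19, slack=4)
Total lines: 3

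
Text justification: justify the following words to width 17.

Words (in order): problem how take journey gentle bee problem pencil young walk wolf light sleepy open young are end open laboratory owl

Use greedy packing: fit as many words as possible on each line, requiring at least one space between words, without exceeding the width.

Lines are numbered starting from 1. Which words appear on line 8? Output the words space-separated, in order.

Answer: laboratory owl

Derivation:
Line 1: ['problem', 'how', 'take'] (min_width=16, slack=1)
Line 2: ['journey', 'gentle'] (min_width=14, slack=3)
Line 3: ['bee', 'problem'] (min_width=11, slack=6)
Line 4: ['pencil', 'young', 'walk'] (min_width=17, slack=0)
Line 5: ['wolf', 'light', 'sleepy'] (min_width=17, slack=0)
Line 6: ['open', 'young', 'are'] (min_width=14, slack=3)
Line 7: ['end', 'open'] (min_width=8, slack=9)
Line 8: ['laboratory', 'owl'] (min_width=14, slack=3)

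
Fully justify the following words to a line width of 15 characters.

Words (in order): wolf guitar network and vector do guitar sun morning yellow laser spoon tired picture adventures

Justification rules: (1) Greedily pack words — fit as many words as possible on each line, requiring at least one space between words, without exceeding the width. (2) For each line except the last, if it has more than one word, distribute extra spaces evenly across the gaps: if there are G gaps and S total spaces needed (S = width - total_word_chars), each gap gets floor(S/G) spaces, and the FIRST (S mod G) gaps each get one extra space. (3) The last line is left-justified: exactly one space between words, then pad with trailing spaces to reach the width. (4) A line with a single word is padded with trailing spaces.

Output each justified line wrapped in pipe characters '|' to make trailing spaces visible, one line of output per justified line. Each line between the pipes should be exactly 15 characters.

Answer: |wolf     guitar|
|network     and|
|vector       do|
|guitar      sun|
|morning  yellow|
|laser     spoon|
|tired   picture|
|adventures     |

Derivation:
Line 1: ['wolf', 'guitar'] (min_width=11, slack=4)
Line 2: ['network', 'and'] (min_width=11, slack=4)
Line 3: ['vector', 'do'] (min_width=9, slack=6)
Line 4: ['guitar', 'sun'] (min_width=10, slack=5)
Line 5: ['morning', 'yellow'] (min_width=14, slack=1)
Line 6: ['laser', 'spoon'] (min_width=11, slack=4)
Line 7: ['tired', 'picture'] (min_width=13, slack=2)
Line 8: ['adventures'] (min_width=10, slack=5)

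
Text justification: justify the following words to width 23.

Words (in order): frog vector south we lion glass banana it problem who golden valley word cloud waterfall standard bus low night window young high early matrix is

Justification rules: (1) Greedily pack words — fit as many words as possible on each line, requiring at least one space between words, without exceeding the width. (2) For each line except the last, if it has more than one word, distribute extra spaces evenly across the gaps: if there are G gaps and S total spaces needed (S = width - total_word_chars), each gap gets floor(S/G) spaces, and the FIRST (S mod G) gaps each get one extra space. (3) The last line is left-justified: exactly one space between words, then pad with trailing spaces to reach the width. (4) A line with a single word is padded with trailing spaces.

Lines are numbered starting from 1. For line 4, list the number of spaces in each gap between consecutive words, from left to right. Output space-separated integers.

Answer: 4 4

Derivation:
Line 1: ['frog', 'vector', 'south', 'we'] (min_width=20, slack=3)
Line 2: ['lion', 'glass', 'banana', 'it'] (min_width=20, slack=3)
Line 3: ['problem', 'who', 'golden'] (min_width=18, slack=5)
Line 4: ['valley', 'word', 'cloud'] (min_width=17, slack=6)
Line 5: ['waterfall', 'standard', 'bus'] (min_width=22, slack=1)
Line 6: ['low', 'night', 'window', 'young'] (min_width=22, slack=1)
Line 7: ['high', 'early', 'matrix', 'is'] (min_width=20, slack=3)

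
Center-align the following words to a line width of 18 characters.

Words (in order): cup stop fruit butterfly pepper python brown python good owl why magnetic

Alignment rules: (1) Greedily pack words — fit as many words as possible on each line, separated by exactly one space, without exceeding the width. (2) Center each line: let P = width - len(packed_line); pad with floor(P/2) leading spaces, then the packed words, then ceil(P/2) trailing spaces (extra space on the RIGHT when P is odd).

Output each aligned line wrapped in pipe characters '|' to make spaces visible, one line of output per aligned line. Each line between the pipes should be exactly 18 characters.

Line 1: ['cup', 'stop', 'fruit'] (min_width=14, slack=4)
Line 2: ['butterfly', 'pepper'] (min_width=16, slack=2)
Line 3: ['python', 'brown'] (min_width=12, slack=6)
Line 4: ['python', 'good', 'owl'] (min_width=15, slack=3)
Line 5: ['why', 'magnetic'] (min_width=12, slack=6)

Answer: |  cup stop fruit  |
| butterfly pepper |
|   python brown   |
| python good owl  |
|   why magnetic   |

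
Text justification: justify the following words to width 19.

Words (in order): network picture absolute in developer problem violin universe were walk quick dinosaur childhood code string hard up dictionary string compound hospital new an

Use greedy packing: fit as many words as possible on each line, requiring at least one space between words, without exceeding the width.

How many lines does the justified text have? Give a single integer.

Answer: 10

Derivation:
Line 1: ['network', 'picture'] (min_width=15, slack=4)
Line 2: ['absolute', 'in'] (min_width=11, slack=8)
Line 3: ['developer', 'problem'] (min_width=17, slack=2)
Line 4: ['violin', 'universe'] (min_width=15, slack=4)
Line 5: ['were', 'walk', 'quick'] (min_width=15, slack=4)
Line 6: ['dinosaur', 'childhood'] (min_width=18, slack=1)
Line 7: ['code', 'string', 'hard', 'up'] (min_width=19, slack=0)
Line 8: ['dictionary', 'string'] (min_width=17, slack=2)
Line 9: ['compound', 'hospital'] (min_width=17, slack=2)
Line 10: ['new', 'an'] (min_width=6, slack=13)
Total lines: 10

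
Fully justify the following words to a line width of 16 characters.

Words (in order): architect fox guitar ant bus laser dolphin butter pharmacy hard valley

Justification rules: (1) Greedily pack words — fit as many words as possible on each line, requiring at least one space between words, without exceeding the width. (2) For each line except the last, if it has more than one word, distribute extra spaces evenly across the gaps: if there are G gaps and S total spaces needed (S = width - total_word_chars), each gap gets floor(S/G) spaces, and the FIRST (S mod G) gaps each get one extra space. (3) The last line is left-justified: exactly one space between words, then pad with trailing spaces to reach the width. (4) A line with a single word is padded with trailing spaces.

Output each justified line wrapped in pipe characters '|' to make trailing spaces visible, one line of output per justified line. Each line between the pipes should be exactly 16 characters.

Line 1: ['architect', 'fox'] (min_width=13, slack=3)
Line 2: ['guitar', 'ant', 'bus'] (min_width=14, slack=2)
Line 3: ['laser', 'dolphin'] (min_width=13, slack=3)
Line 4: ['butter', 'pharmacy'] (min_width=15, slack=1)
Line 5: ['hard', 'valley'] (min_width=11, slack=5)

Answer: |architect    fox|
|guitar  ant  bus|
|laser    dolphin|
|butter  pharmacy|
|hard valley     |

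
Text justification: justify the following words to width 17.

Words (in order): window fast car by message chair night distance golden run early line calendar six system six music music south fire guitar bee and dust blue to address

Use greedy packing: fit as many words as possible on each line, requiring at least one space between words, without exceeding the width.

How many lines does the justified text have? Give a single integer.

Answer: 10

Derivation:
Line 1: ['window', 'fast', 'car'] (min_width=15, slack=2)
Line 2: ['by', 'message', 'chair'] (min_width=16, slack=1)
Line 3: ['night', 'distance'] (min_width=14, slack=3)
Line 4: ['golden', 'run', 'early'] (min_width=16, slack=1)
Line 5: ['line', 'calendar', 'six'] (min_width=17, slack=0)
Line 6: ['system', 'six', 'music'] (min_width=16, slack=1)
Line 7: ['music', 'south', 'fire'] (min_width=16, slack=1)
Line 8: ['guitar', 'bee', 'and'] (min_width=14, slack=3)
Line 9: ['dust', 'blue', 'to'] (min_width=12, slack=5)
Line 10: ['address'] (min_width=7, slack=10)
Total lines: 10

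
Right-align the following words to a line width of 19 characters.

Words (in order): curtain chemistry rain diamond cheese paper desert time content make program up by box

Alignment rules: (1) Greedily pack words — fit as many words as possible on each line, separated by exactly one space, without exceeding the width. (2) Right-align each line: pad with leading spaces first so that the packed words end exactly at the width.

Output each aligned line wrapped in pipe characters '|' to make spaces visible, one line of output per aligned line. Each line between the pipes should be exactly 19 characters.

Line 1: ['curtain', 'chemistry'] (min_width=17, slack=2)
Line 2: ['rain', 'diamond', 'cheese'] (min_width=19, slack=0)
Line 3: ['paper', 'desert', 'time'] (min_width=17, slack=2)
Line 4: ['content', 'make'] (min_width=12, slack=7)
Line 5: ['program', 'up', 'by', 'box'] (min_width=17, slack=2)

Answer: |  curtain chemistry|
|rain diamond cheese|
|  paper desert time|
|       content make|
|  program up by box|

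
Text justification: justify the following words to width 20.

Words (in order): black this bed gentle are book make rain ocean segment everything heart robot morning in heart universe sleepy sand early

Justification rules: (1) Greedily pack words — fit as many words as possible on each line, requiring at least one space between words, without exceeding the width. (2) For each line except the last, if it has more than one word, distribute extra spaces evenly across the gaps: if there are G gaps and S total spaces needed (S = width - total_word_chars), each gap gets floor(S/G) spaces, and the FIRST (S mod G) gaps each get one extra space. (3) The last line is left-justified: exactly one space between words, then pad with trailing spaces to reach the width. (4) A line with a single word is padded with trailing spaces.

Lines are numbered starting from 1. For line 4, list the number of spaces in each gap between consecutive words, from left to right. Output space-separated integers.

Line 1: ['black', 'this', 'bed'] (min_width=14, slack=6)
Line 2: ['gentle', 'are', 'book', 'make'] (min_width=20, slack=0)
Line 3: ['rain', 'ocean', 'segment'] (min_width=18, slack=2)
Line 4: ['everything', 'heart'] (min_width=16, slack=4)
Line 5: ['robot', 'morning', 'in'] (min_width=16, slack=4)
Line 6: ['heart', 'universe'] (min_width=14, slack=6)
Line 7: ['sleepy', 'sand', 'early'] (min_width=17, slack=3)

Answer: 5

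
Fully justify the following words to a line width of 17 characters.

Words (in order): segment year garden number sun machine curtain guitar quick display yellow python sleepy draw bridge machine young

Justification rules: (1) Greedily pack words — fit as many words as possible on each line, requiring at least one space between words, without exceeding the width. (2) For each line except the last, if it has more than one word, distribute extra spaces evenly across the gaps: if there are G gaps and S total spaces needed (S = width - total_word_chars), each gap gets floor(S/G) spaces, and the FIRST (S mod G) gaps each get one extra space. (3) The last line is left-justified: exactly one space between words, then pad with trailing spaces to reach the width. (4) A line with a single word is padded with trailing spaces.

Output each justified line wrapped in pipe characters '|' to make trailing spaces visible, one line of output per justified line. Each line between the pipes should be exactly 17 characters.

Line 1: ['segment', 'year'] (min_width=12, slack=5)
Line 2: ['garden', 'number', 'sun'] (min_width=17, slack=0)
Line 3: ['machine', 'curtain'] (min_width=15, slack=2)
Line 4: ['guitar', 'quick'] (min_width=12, slack=5)
Line 5: ['display', 'yellow'] (min_width=14, slack=3)
Line 6: ['python', 'sleepy'] (min_width=13, slack=4)
Line 7: ['draw', 'bridge'] (min_width=11, slack=6)
Line 8: ['machine', 'young'] (min_width=13, slack=4)

Answer: |segment      year|
|garden number sun|
|machine   curtain|
|guitar      quick|
|display    yellow|
|python     sleepy|
|draw       bridge|
|machine young    |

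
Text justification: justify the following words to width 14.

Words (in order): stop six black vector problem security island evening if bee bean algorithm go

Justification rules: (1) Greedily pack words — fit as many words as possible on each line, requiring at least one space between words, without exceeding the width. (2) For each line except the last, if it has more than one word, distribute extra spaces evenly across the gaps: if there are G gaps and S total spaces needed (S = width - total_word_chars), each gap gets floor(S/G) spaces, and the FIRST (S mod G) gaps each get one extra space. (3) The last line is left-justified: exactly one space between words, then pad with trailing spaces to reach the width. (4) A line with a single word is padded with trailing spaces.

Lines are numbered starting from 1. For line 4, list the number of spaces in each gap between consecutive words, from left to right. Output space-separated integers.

Line 1: ['stop', 'six', 'black'] (min_width=14, slack=0)
Line 2: ['vector', 'problem'] (min_width=14, slack=0)
Line 3: ['security'] (min_width=8, slack=6)
Line 4: ['island', 'evening'] (min_width=14, slack=0)
Line 5: ['if', 'bee', 'bean'] (min_width=11, slack=3)
Line 6: ['algorithm', 'go'] (min_width=12, slack=2)

Answer: 1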